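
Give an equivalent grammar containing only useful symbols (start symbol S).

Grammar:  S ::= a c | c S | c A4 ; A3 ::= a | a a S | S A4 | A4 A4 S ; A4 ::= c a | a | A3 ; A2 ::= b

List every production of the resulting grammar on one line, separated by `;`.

Generating nonterminals: {A2, A3, A4, S}.
Reachable from S after that: {A3, A4, S}.
Removed useless symbols: {A2} and every production mentioning them.

S ::= a c | c S | c A4; A3 ::= a | a a S | S A4 | A4 A4 S; A4 ::= c a | a | A3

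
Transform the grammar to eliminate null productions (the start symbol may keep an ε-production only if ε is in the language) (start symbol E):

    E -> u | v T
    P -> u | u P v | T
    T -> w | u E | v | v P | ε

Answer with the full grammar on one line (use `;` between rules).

The nullable symbols are {P, T}.
ε ∉ L(G), so no ε-production is kept.
For each production, add variants omitting each subset of nullable occurrences: E → v T gives v T | v. P → u P v gives u P v | u v.

E -> u | v T | v; P -> u | u P v | u v | T; T -> w | u E | v | v P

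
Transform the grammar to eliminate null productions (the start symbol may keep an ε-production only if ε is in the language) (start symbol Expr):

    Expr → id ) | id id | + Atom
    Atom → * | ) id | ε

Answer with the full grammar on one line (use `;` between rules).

Nullable nonterminals: {Atom}.
ε ∉ L(G), so no ε-production is kept.
Expand every rule over subsets of its nullable positions: Expr → + Atom gives + Atom | +.

Expr → id ) | id id | + Atom | +; Atom → * | ) id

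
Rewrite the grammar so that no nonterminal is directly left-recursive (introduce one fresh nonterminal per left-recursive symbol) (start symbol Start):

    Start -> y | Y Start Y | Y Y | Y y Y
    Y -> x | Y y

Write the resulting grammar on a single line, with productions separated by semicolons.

Left recursion appears on Y.
For Y: α = {y}, β = {x}. Rewrite as Y → β Y1 and Y1 → α Y1 | ε.

Start -> y | Y Start Y | Y Y | Y y Y; Y -> x Y1; Y1 -> y Y1 | ε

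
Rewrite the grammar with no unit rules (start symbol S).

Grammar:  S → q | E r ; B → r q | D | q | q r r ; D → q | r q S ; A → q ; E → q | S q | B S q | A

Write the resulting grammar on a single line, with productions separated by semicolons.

S → q | E r; B → r q | q | q r r | r q S; D → q | r q S; A → q; E → q | S q | B S q

Unit pairs: B ⇒* {D}; E ⇒* {A}.
Replace each nonterminal's rules with the union of the non-unit rules of every nonterminal it unit-derives.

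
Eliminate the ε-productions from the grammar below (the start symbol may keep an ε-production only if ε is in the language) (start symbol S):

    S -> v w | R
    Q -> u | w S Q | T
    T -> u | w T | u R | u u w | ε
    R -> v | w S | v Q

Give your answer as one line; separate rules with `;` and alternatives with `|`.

S -> v w | R; Q -> u | w S Q | w S | T; T -> u | w T | w | u R | u u w; R -> v | w S | v Q

Nullable set = {Q, T}.
ε ∉ L(G), so no ε-production is kept.
For each production, add variants omitting each subset of nullable occurrences: Q → w S Q gives w S Q | w S. T → w T gives w T | w.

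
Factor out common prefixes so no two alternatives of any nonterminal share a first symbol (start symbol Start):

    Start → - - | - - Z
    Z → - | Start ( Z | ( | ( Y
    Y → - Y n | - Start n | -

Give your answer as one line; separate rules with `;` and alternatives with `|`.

Start has alternatives sharing prefix '- -': factor to Start → - - Start1 with Start1 → ε | Z.
Z has alternatives sharing prefix '(': factor to Z → ( Z1 with Z1 → ε | Y.
Y has alternatives sharing prefix '-': factor to Y → - Y1 with Y1 → Y n | Start n | ε.

Start → - - Start1; Z → - | Start ( Z | ( Z1; Y → - Y1; Start1 → ε | Z; Z1 → ε | Y; Y1 → Y n | Start n | ε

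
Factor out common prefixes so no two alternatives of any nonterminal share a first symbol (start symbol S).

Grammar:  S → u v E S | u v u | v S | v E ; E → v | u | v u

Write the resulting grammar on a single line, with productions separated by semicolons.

S has alternatives sharing prefix 'u v': factor to S → u v S' with S' → E S | u.
S has alternatives sharing prefix 'v': factor to S → v S'' with S'' → S | E.
E has alternatives sharing prefix 'v': factor to E → v E' with E' → ε | u.

S → u v S' | v S''; E → u | v E'; S' → E S | u; S'' → S | E; E' → ε | u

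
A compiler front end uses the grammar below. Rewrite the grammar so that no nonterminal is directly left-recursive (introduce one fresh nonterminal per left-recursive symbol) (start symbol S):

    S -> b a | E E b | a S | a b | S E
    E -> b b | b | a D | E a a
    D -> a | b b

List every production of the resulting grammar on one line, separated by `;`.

S -> b a S' | E E b S' | a S S' | a b S'; E -> b b E' | b E' | a D E'; D -> a | b b; S' -> E S' | eps; E' -> a a E' | eps

Left recursion appears on S, E.
For S: α = {E}, β = {b a, E E b, a S, a b}. Rewrite as S → β S' and S' → α S' | ε.
For E: α = {a a}, β = {b b, b, a D}. Rewrite as E → β E' and E' → α E' | ε.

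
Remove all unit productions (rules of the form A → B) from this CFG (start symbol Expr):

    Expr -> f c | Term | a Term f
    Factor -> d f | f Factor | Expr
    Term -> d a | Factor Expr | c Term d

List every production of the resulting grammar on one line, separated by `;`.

Expr -> d a | Factor Expr | c Term d | f c | a Term f; Factor -> d a | Factor Expr | c Term d | d f | f Factor | f c | a Term f; Term -> d a | Factor Expr | c Term d

Unit pairs: Expr ⇒* {Term}; Factor ⇒* {Expr, Term}.
For every A with A ⇒* B via unit rules, add B's non-unit alternatives to A; then delete every rule of the form X → Y.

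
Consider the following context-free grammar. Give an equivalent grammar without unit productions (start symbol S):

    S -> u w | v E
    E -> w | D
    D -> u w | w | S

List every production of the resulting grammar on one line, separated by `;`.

Unit pairs: D ⇒* {S}; E ⇒* {D, S}.
For every A with A ⇒* B via unit rules, add B's non-unit alternatives to A; then delete every rule of the form X → Y.

S -> u w | v E; E -> u w | v E | w; D -> u w | v E | w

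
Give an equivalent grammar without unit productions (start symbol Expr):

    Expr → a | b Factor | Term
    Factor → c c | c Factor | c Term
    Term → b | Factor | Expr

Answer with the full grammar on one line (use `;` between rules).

Unit pairs: Expr ⇒* {Factor, Term}; Term ⇒* {Expr, Factor}.
Replace each nonterminal's rules with the union of the non-unit rules of every nonterminal it unit-derives.

Expr → b | c c | c Factor | c Term | a | b Factor; Factor → c c | c Factor | c Term; Term → b | c c | c Factor | c Term | a | b Factor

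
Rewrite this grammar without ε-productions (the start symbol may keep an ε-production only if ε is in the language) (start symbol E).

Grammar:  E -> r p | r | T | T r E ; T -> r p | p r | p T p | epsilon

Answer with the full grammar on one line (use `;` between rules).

E -> r p | r | T | T r E | T r | r E | ε; T -> r p | p r | p T p | p p

Nullable set = {E, T}.
ε ∈ L(G) since E is nullable, so keep E → ε.
Add the nullable-subset variants: E → T r E gives T r E | T r | r E. T → p T p gives p T p | p p.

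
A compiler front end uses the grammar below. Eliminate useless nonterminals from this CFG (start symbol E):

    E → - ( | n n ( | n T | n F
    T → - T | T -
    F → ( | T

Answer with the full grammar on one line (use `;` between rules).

Generating nonterminals: {E, F}.
Reachable from E after that: {E, F}.
Removed useless symbols: {T} and every production mentioning them.

E → - ( | n n ( | n F; F → (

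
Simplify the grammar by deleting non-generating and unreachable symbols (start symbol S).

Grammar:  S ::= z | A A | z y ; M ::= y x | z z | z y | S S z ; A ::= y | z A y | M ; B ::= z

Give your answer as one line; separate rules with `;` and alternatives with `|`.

Generating nonterminals: {A, B, M, S}.
Reachable from S after that: {A, M, S}.
Removed useless symbols: {B} and every production mentioning them.

S ::= z | A A | z y; M ::= y x | z z | z y | S S z; A ::= y | z A y | M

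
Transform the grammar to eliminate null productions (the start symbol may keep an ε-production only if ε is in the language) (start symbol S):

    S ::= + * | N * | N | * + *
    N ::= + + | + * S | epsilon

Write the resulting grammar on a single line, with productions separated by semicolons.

The nullable symbols are {N, S}.
ε ∈ L(G) since S is nullable, so keep S → ε.
For each production, add variants omitting each subset of nullable occurrences: S → N * gives N * | *. N → + * S gives + * S | + *.

S ::= + * | N * | * | N | * + * | ε; N ::= + + | + * S | + *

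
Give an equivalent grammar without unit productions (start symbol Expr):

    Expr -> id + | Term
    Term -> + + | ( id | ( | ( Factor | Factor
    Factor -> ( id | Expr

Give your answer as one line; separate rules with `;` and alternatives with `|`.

Expr -> + + | ( id | ( | ( Factor | id +; Term -> + + | ( id | ( | ( Factor | id +; Factor -> + + | ( id | ( | ( Factor | id +

Unit pairs: Expr ⇒* {Factor, Term}; Factor ⇒* {Expr, Term}; Term ⇒* {Expr, Factor}.
For each unit pair (A, B), copy every non-unit production of B to A, then drop all unit productions.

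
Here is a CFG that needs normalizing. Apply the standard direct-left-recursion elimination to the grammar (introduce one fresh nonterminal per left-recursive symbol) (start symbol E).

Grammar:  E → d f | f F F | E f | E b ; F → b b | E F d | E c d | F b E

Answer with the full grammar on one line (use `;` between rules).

E → d f E' | f F F E'; F → b b F' | E F d F' | E c d F'; E' → f E' | b E' | epsilon; F' → b E F' | epsilon

Left recursion appears on E, F.
For E: α = {f, b}, β = {d f, f F F}. Rewrite as E → β E' and E' → α E' | ε.
For F: α = {b E}, β = {b b, E F d, E c d}. Rewrite as F → β F' and F' → α F' | ε.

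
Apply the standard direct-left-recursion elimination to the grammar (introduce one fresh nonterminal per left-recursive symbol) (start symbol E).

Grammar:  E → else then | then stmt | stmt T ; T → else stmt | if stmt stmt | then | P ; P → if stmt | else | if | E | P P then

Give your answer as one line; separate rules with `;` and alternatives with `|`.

P is directly left-recursive.
For P: α = {P then}, β = {if stmt, else, if, E}. Rewrite as P → β P' and P' → α P' | ε.

E → else then | then stmt | stmt T; T → else stmt | if stmt stmt | then | P; P → if stmt P' | else P' | if P' | E P'; P' → P then P' | ε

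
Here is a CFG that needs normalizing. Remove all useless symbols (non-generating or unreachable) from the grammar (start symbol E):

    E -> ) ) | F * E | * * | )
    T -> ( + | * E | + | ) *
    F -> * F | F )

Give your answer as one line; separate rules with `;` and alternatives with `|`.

E -> ) ) | * * | )

Generating nonterminals: {E, T}.
Reachable from E after that: {E}.
Removed useless symbols: {F, T} and every production mentioning them.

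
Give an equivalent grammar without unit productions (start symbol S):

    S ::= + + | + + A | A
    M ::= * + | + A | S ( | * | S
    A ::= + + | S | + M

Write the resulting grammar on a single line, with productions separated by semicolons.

Unit pairs: A ⇒* {S}; M ⇒* {A, S}; S ⇒* {A}.
For every A with A ⇒* B via unit rules, add B's non-unit alternatives to A; then delete every rule of the form X → Y.

S ::= + + | + + A | + M; M ::= + + | + M | + + A | * + | + A | S ( | *; A ::= + + | + + A | + M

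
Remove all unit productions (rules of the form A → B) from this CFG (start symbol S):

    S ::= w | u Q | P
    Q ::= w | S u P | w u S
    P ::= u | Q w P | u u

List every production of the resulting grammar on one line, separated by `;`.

Unit pairs: S ⇒* {P}.
For each unit pair (A, B), copy every non-unit production of B to A, then drop all unit productions.

S ::= w | u Q | u | Q w P | u u; Q ::= w | S u P | w u S; P ::= u | Q w P | u u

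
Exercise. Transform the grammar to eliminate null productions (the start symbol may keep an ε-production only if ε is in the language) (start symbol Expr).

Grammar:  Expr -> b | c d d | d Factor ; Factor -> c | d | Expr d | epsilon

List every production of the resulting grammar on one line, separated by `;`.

Expr -> b | c d d | d Factor | d; Factor -> c | d | Expr d

The nullable symbols are {Factor}.
ε ∉ L(G), so no ε-production is kept.
Expand every rule over subsets of its nullable positions: Expr → d Factor gives d Factor | d.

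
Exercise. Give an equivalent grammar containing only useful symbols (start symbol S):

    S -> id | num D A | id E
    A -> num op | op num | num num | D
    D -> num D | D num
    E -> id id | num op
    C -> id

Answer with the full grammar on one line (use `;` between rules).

S -> id | id E; E -> id id | num op

Generating nonterminals: {A, C, E, S}.
Reachable from S after that: {E, S}.
Removed useless symbols: {A, C, D} and every production mentioning them.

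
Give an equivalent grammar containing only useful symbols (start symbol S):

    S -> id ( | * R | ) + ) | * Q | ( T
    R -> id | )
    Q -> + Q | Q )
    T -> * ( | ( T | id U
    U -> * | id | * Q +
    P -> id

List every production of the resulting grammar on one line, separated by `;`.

Generating nonterminals: {P, R, S, T, U}.
Reachable from S after that: {R, S, T, U}.
Removed useless symbols: {P, Q} and every production mentioning them.

S -> id ( | * R | ) + ) | ( T; R -> id | ); T -> * ( | ( T | id U; U -> * | id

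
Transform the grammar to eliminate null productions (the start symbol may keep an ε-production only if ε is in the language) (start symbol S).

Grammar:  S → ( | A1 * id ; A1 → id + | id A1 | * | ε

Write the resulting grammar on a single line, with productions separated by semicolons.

Nullable set = {A1}.
ε ∉ L(G), so no ε-production is kept.
Expand every rule over subsets of its nullable positions: S → A1 * id gives A1 * id | * id. A1 → id A1 gives id A1 | id.

S → ( | A1 * id | * id; A1 → id + | id A1 | id | *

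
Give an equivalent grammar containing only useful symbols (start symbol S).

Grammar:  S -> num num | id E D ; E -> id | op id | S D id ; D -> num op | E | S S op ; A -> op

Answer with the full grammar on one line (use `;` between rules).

S -> num num | id E D; E -> id | op id | S D id; D -> num op | E | S S op

Generating nonterminals: {A, D, E, S}.
Reachable from S after that: {D, E, S}.
Removed useless symbols: {A} and every production mentioning them.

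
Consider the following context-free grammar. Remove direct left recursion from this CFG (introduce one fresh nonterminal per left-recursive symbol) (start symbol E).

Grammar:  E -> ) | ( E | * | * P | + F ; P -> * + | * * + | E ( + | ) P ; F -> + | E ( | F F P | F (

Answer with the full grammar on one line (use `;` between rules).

E -> ) | ( E | * | * P | + F; P -> * + | * * + | E ( + | ) P; F -> + F' | E ( F'; F' -> F P F' | ( F' | eps

F is directly left-recursive.
For F: α = {F P, (}, β = {+, E (}. Rewrite as F → β F' and F' → α F' | ε.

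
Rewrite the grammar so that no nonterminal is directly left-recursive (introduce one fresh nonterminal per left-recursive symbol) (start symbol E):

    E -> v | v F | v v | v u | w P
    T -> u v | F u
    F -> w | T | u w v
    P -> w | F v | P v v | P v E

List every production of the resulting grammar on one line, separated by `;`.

P is directly left-recursive.
For P: α = {v v, v E}, β = {w, F v}. Rewrite as P → β P' and P' → α P' | ε.

E -> v | v F | v v | v u | w P; T -> u v | F u; F -> w | T | u w v; P -> w P' | F v P'; P' -> v v P' | v E P' | ε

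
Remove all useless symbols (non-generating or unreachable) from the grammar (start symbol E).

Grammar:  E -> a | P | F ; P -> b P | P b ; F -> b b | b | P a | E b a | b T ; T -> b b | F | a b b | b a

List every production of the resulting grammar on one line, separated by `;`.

E -> a | F; F -> b b | b | E b a | b T; T -> b b | F | a b b | b a

Generating nonterminals: {E, F, T}.
Reachable from E after that: {E, F, T}.
Removed useless symbols: {P} and every production mentioning them.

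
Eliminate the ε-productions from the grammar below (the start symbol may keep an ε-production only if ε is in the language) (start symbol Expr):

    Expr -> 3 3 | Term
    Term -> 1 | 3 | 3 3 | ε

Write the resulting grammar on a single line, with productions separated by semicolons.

Expr -> 3 3 | Term | ε; Term -> 1 | 3 | 3 3

Nullable nonterminals: {Expr, Term}.
ε ∈ L(G) since Expr is nullable, so keep Expr → ε.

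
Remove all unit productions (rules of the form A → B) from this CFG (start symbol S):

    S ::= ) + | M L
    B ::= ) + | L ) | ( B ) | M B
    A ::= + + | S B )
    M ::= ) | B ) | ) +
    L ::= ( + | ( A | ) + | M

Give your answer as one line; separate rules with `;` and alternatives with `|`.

Unit pairs: L ⇒* {M}.
For each unit pair (A, B), copy every non-unit production of B to A, then drop all unit productions.

S ::= ) + | M L; B ::= ) + | L ) | ( B ) | M B; A ::= + + | S B ); M ::= ) | B ) | ) +; L ::= ( + | ( A | ) + | ) | B )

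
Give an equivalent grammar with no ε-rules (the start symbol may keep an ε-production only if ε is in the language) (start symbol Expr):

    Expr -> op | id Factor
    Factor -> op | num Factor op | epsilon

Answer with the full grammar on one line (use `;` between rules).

The nullable symbols are {Factor}.
ε ∉ L(G), so no ε-production is kept.
For each production, add variants omitting each subset of nullable occurrences: Expr → id Factor gives id Factor | id. Factor → num Factor op gives num Factor op | num op.

Expr -> op | id Factor | id; Factor -> op | num Factor op | num op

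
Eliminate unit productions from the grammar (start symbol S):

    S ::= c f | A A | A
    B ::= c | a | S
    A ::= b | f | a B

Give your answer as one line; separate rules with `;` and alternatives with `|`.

Unit pairs: B ⇒* {A, S}; S ⇒* {A}.
For each unit pair (A, B), copy every non-unit production of B to A, then drop all unit productions.

S ::= c f | A A | b | f | a B; B ::= c | a | c f | A A | b | f | a B; A ::= b | f | a B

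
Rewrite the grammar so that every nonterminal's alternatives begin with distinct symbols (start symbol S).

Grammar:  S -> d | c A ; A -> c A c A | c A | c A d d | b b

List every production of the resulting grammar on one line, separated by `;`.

S -> d | c A; A -> b b | c A A'; A' -> c A | ε | d d

A has alternatives sharing prefix 'c A': factor to A → c A A' with A' → c A | ε | d d.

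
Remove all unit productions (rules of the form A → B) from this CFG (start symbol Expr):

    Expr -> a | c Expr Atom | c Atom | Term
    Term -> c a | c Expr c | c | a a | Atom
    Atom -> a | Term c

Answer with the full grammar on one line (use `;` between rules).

Unit pairs: Expr ⇒* {Atom, Term}; Term ⇒* {Atom}.
Replace each nonterminal's rules with the union of the non-unit rules of every nonterminal it unit-derives.

Expr -> c a | c Expr c | c | a a | a | Term c | c Expr Atom | c Atom; Term -> c a | c Expr c | c | a a | a | Term c; Atom -> a | Term c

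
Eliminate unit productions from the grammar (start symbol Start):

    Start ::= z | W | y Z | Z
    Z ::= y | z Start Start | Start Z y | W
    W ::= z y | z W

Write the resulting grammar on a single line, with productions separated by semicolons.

Unit pairs: Start ⇒* {W, Z}; Z ⇒* {W}.
Replace each nonterminal's rules with the union of the non-unit rules of every nonterminal it unit-derives.

Start ::= y | z Start Start | Start Z y | z | y Z | z y | z W; Z ::= y | z Start Start | Start Z y | z y | z W; W ::= z y | z W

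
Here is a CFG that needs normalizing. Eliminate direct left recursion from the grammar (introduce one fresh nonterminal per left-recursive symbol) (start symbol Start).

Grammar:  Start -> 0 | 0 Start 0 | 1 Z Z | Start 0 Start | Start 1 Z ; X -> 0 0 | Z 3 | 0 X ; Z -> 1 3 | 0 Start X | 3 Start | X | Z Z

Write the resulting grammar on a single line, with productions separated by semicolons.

Start -> 0 Start1 | 0 Start 0 Start1 | 1 Z Z Start1; X -> 0 0 | Z 3 | 0 X; Z -> 1 3 Z1 | 0 Start X Z1 | 3 Start Z1 | X Z1; Start1 -> 0 Start Start1 | 1 Z Start1 | ε; Z1 -> Z Z1 | ε

Start, Z are directly left-recursive.
For Start: α = {0 Start, 1 Z}, β = {0, 0 Start 0, 1 Z Z}. Rewrite as Start → β Start1 and Start1 → α Start1 | ε.
For Z: α = {Z}, β = {1 3, 0 Start X, 3 Start, X}. Rewrite as Z → β Z1 and Z1 → α Z1 | ε.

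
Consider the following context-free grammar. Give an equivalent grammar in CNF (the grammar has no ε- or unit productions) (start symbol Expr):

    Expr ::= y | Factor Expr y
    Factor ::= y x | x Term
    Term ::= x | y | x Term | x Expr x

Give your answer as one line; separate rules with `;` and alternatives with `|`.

Introduce a nonterminal for each terminal appearing in a rule of length ≥ 2: X1 → y, X2 → x.
Binarize each right-hand side of length ≥ 3 by chaining fresh nonterminals (Y1, Y2, …): affected rules were Expr → Factor Expr X1; Term → X2 Expr X2.

Expr ::= y | Factor Y1; Factor ::= X1 X2 | X2 Term; Term ::= x | y | X2 Term | X2 Y2; X1 ::= y; X2 ::= x; Y1 ::= Expr X1; Y2 ::= Expr X2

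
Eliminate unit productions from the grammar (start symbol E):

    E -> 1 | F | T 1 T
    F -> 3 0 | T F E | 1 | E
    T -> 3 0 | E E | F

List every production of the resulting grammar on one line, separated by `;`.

E -> 1 | T 1 T | 3 0 | T F E; F -> 1 | T 1 T | 3 0 | T F E; T -> 1 | T 1 T | 3 0 | T F E | E E

Unit pairs: E ⇒* {F}; F ⇒* {E}; T ⇒* {E, F}.
For every A with A ⇒* B via unit rules, add B's non-unit alternatives to A; then delete every rule of the form X → Y.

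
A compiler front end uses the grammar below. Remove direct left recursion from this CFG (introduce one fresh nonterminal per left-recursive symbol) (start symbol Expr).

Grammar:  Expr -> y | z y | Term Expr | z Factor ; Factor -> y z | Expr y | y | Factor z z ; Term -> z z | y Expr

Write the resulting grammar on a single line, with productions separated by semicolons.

Directly left-recursive nonterminal: Factor.
For Factor: α = {z z}, β = {y z, Expr y, y}. Rewrite as Factor → β Factor1 and Factor1 → α Factor1 | ε.

Expr -> y | z y | Term Expr | z Factor; Factor -> y z Factor1 | Expr y Factor1 | y Factor1; Term -> z z | y Expr; Factor1 -> z z Factor1 | ε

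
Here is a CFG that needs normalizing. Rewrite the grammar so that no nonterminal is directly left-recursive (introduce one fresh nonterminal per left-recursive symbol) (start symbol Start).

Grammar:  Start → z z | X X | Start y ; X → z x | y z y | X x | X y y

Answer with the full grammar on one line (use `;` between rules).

Left recursion appears on Start, X.
For Start: α = {y}, β = {z z, X X}. Rewrite as Start → β Start1 and Start1 → α Start1 | ε.
For X: α = {x, y y}, β = {z x, y z y}. Rewrite as X → β X1 and X1 → α X1 | ε.

Start → z z Start1 | X X Start1; X → z x X1 | y z y X1; Start1 → y Start1 | ε; X1 → x X1 | y y X1 | ε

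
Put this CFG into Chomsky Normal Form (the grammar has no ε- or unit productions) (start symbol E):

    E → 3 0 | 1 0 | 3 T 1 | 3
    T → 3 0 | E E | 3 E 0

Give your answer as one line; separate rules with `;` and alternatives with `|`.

Introduce a nonterminal for each terminal appearing in a rule of length ≥ 2: X1 → 3, X2 → 0, X3 → 1.
Binarize each right-hand side of length ≥ 3 by chaining fresh nonterminals (Y1, Y2, …): affected rules were E → X1 T X3; T → X1 E X2.

E → X1 X2 | X3 X2 | X1 Y1 | 3; T → X1 X2 | E E | X1 Y2; X1 → 3; X2 → 0; X3 → 1; Y1 → T X3; Y2 → E X2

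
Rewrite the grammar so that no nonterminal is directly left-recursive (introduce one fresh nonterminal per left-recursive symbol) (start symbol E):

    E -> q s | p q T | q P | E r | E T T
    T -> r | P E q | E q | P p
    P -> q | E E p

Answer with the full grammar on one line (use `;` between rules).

E -> q s E' | p q T E' | q P E'; T -> r | P E q | E q | P p; P -> q | E E p; E' -> r E' | T T E' | epsilon

Directly left-recursive nonterminal: E.
For E: α = {r, T T}, β = {q s, p q T, q P}. Rewrite as E → β E' and E' → α E' | ε.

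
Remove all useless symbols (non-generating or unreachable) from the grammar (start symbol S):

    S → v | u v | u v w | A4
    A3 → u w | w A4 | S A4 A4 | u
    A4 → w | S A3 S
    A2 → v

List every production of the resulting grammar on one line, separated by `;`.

Generating nonterminals: {A2, A3, A4, S}.
Reachable from S after that: {A3, A4, S}.
Removed useless symbols: {A2} and every production mentioning them.

S → v | u v | u v w | A4; A3 → u w | w A4 | S A4 A4 | u; A4 → w | S A3 S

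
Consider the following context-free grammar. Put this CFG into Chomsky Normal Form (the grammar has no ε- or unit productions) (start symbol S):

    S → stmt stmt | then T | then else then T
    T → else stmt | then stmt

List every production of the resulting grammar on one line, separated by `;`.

Introduce a nonterminal for each terminal appearing in a rule of length ≥ 2: X1 → stmt, X2 → then, X3 → else.
Binarize each right-hand side of length ≥ 3 by chaining fresh nonterminals (Y1, Y2, …): affected rules were S → X2 X3 X2 T.

S → X1 X1 | X2 T | X2 Y1; T → X3 X1 | X2 X1; X1 → stmt; X2 → then; X3 → else; Y1 → X3 Y2; Y2 → X2 T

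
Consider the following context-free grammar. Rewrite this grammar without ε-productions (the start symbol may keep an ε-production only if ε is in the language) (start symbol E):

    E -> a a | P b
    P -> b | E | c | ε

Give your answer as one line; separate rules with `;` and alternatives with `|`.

Nullable set = {P}.
ε ∉ L(G), so no ε-production is kept.
Expand every rule over subsets of its nullable positions: E → P b gives P b | b.

E -> a a | P b | b; P -> b | E | c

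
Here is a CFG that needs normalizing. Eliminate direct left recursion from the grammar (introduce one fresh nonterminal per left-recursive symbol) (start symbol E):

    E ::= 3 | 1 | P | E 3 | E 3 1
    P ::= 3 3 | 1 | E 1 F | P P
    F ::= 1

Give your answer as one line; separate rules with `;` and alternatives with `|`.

E ::= 3 E' | 1 E' | P E'; P ::= 3 3 P' | 1 P' | E 1 F P'; F ::= 1; E' ::= 3 E' | 3 1 E' | ε; P' ::= P P' | ε

Directly left-recursive nonterminals: E, P.
For E: α = {3, 3 1}, β = {3, 1, P}. Rewrite as E → β E' and E' → α E' | ε.
For P: α = {P}, β = {3 3, 1, E 1 F}. Rewrite as P → β P' and P' → α P' | ε.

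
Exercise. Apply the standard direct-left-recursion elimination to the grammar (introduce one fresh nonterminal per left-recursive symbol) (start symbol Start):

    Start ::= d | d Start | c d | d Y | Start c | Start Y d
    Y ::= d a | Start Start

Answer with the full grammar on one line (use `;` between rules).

Start ::= d Start1 | d Start Start1 | c d Start1 | d Y Start1; Y ::= d a | Start Start; Start1 ::= c Start1 | Y d Start1 | ε

Start is directly left-recursive.
For Start: α = {c, Y d}, β = {d, d Start, c d, d Y}. Rewrite as Start → β Start1 and Start1 → α Start1 | ε.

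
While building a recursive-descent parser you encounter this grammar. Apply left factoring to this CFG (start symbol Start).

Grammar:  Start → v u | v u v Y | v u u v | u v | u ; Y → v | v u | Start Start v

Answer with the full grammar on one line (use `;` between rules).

Start has alternatives sharing prefix 'v u': factor to Start → v u Start1 with Start1 → ε | v Y | u v.
Start has alternatives sharing prefix 'u': factor to Start → u Start2 with Start2 → v | ε.
Y has alternatives sharing prefix 'v': factor to Y → v Y1 with Y1 → ε | u.

Start → v u Start1 | u Start2; Y → Start Start v | v Y1; Start1 → ε | v Y | u v; Start2 → v | ε; Y1 → ε | u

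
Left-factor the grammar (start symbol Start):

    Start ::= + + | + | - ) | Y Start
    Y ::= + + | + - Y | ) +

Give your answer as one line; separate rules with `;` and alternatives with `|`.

Start has alternatives sharing prefix '+': factor to Start → + Start1 with Start1 → + | ε.
Y has alternatives sharing prefix '+': factor to Y → + Y1 with Y1 → + | - Y.

Start ::= - ) | Y Start | + Start1; Y ::= ) + | + Y1; Start1 ::= + | ε; Y1 ::= + | - Y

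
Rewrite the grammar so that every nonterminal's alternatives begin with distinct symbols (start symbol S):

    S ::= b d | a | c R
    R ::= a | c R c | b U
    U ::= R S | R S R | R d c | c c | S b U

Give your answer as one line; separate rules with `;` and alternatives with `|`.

S ::= b d | a | c R; R ::= a | c R c | b U; U ::= c c | S b U | R U'; U' ::= d c | S U''; U'' ::= ε | R

U has alternatives sharing prefix 'R': factor to U → R U' with U' → S | S R | d c.
U' has alternatives sharing prefix 'S': factor to U' → S U'' with U'' → ε | R.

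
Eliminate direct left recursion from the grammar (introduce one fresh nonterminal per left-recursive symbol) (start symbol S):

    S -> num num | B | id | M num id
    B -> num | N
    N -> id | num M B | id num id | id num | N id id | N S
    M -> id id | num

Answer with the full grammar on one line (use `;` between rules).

N is directly left-recursive.
For N: α = {id id, S}, β = {id, num M B, id num id, id num}. Rewrite as N → β N' and N' → α N' | ε.

S -> num num | B | id | M num id; B -> num | N; N -> id N' | num M B N' | id num id N' | id num N'; M -> id id | num; N' -> id id N' | S N' | ε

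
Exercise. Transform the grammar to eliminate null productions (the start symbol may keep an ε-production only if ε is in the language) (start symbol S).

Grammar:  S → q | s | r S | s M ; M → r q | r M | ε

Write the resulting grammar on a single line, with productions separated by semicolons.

S → q | s | r S | s M; M → r q | r M | r

Nullable nonterminals: {M}.
ε ∉ L(G), so no ε-production is kept.
Add the nullable-subset variants: M → r M gives r M | r.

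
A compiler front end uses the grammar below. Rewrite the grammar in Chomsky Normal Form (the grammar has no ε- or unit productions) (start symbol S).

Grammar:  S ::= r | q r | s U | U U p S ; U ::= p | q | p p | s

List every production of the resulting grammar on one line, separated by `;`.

S ::= r | X1 X2 | X3 U | U Y1; U ::= p | q | X4 X4 | s; X1 ::= q; X2 ::= r; X3 ::= s; X4 ::= p; Y1 ::= U Y2; Y2 ::= X4 S

Introduce a nonterminal for each terminal appearing in a rule of length ≥ 2: X1 → q, X2 → r, X3 → s, X4 → p.
Binarize each right-hand side of length ≥ 3 by chaining fresh nonterminals (Y1, Y2, …): affected rules were S → U U X4 S.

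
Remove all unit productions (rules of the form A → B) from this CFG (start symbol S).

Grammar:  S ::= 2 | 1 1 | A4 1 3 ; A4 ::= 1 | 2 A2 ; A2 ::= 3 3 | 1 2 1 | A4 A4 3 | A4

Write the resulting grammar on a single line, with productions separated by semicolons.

S ::= 2 | 1 1 | A4 1 3; A4 ::= 1 | 2 A2; A2 ::= 1 | 2 A2 | 3 3 | 1 2 1 | A4 A4 3

Unit pairs: A2 ⇒* {A4}.
For every A with A ⇒* B via unit rules, add B's non-unit alternatives to A; then delete every rule of the form X → Y.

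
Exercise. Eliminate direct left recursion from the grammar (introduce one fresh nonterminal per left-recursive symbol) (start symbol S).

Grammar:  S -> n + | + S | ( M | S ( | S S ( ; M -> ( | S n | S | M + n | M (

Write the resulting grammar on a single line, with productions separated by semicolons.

Directly left-recursive nonterminals: S, M.
For S: α = {(, S (}, β = {n +, + S, ( M}. Rewrite as S → β S' and S' → α S' | ε.
For M: α = {+ n, (}, β = {(, S n, S}. Rewrite as M → β M' and M' → α M' | ε.

S -> n + S' | + S S' | ( M S'; M -> ( M' | S n M' | S M'; S' -> ( S' | S ( S' | eps; M' -> + n M' | ( M' | eps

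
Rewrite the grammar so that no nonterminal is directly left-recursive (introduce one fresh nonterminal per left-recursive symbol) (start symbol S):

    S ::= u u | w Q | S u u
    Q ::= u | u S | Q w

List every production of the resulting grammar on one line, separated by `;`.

Directly left-recursive nonterminals: S, Q.
For S: α = {u u}, β = {u u, w Q}. Rewrite as S → β S' and S' → α S' | ε.
For Q: α = {w}, β = {u, u S}. Rewrite as Q → β Q' and Q' → α Q' | ε.

S ::= u u S' | w Q S'; Q ::= u Q' | u S Q'; S' ::= u u S' | eps; Q' ::= w Q' | eps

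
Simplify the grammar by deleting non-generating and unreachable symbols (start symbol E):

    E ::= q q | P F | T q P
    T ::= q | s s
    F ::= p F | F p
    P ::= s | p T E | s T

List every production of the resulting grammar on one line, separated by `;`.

E ::= q q | T q P; T ::= q | s s; P ::= s | p T E | s T

Generating nonterminals: {E, P, T}.
Reachable from E after that: {E, P, T}.
Removed useless symbols: {F} and every production mentioning them.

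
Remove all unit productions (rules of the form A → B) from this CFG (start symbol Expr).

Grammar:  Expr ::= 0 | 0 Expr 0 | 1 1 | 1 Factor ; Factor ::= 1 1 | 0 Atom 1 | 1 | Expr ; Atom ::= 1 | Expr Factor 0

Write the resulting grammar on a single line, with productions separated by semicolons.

Expr ::= 0 | 0 Expr 0 | 1 1 | 1 Factor; Factor ::= 1 1 | 0 Atom 1 | 1 | 0 | 0 Expr 0 | 1 Factor; Atom ::= 1 | Expr Factor 0

Unit pairs: Factor ⇒* {Expr}.
For each unit pair (A, B), copy every non-unit production of B to A, then drop all unit productions.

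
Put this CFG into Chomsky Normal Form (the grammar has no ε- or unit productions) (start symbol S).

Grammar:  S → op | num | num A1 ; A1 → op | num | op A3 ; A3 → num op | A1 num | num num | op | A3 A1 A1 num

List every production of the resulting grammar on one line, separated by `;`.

Introduce a nonterminal for each terminal appearing in a rule of length ≥ 2: X1 → num, X2 → op.
Binarize each right-hand side of length ≥ 3 by chaining fresh nonterminals (Y1, Y2, …): affected rules were A3 → A3 A1 A1 X1.

S → op | num | X1 A1; A1 → op | num | X2 A3; A3 → X1 X2 | A1 X1 | X1 X1 | op | A3 Y1; X1 → num; X2 → op; Y1 → A1 Y2; Y2 → A1 X1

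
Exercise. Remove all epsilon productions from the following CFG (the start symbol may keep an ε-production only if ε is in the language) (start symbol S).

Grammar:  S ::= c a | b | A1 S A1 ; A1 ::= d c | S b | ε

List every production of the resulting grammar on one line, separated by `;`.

S ::= c a | b | A1 S A1 | A1 S | S A1; A1 ::= d c | S b

Nullable nonterminals: {A1}.
ε ∉ L(G), so no ε-production is kept.
For each production, add variants omitting each subset of nullable occurrences: S → A1 S A1 gives A1 S A1 | A1 S | S A1.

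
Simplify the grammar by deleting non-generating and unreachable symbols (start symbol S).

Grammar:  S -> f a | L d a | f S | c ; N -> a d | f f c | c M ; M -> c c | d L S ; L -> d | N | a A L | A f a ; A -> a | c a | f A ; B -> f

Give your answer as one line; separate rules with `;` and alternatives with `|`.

Generating nonterminals: {A, B, L, M, N, S}.
Reachable from S after that: {A, L, M, N, S}.
Removed useless symbols: {B} and every production mentioning them.

S -> f a | L d a | f S | c; N -> a d | f f c | c M; M -> c c | d L S; L -> d | N | a A L | A f a; A -> a | c a | f A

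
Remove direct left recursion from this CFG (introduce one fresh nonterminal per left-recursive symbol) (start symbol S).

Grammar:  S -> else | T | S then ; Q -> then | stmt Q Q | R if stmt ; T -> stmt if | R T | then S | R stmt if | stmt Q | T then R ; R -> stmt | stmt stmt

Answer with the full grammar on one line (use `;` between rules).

Left recursion appears on S, T.
For S: α = {then}, β = {else, T}. Rewrite as S → β S' and S' → α S' | ε.
For T: α = {then R}, β = {stmt if, R T, then S, R stmt if, stmt Q}. Rewrite as T → β T' and T' → α T' | ε.

S -> else S' | T S'; Q -> then | stmt Q Q | R if stmt; T -> stmt if T' | R T T' | then S T' | R stmt if T' | stmt Q T'; R -> stmt | stmt stmt; S' -> then S' | ε; T' -> then R T' | ε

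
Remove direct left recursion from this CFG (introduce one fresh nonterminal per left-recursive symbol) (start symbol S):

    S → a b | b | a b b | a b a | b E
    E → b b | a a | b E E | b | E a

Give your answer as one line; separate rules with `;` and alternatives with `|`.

Left recursion appears on E.
For E: α = {a}, β = {b b, a a, b E E, b}. Rewrite as E → β E' and E' → α E' | ε.

S → a b | b | a b b | a b a | b E; E → b b E' | a a E' | b E E E' | b E'; E' → a E' | eps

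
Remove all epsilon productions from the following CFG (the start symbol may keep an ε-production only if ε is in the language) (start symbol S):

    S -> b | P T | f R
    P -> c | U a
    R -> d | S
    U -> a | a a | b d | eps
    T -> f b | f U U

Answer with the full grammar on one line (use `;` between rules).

Nullable nonterminals: {U}.
ε ∉ L(G), so no ε-production is kept.
For each production, add variants omitting each subset of nullable occurrences: P → U a gives U a | a. T → f U U gives f U U | f U | f.

S -> b | P T | f R; P -> c | U a | a; R -> d | S; U -> a | a a | b d; T -> f b | f U U | f U | f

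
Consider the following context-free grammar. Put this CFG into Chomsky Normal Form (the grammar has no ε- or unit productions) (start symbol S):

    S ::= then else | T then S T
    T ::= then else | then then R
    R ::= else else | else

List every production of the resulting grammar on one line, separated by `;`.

S ::= X1 X2 | T Y1; T ::= X1 X2 | X1 Y3; R ::= X2 X2 | else; X1 ::= then; X2 ::= else; Y1 ::= X1 Y2; Y2 ::= S T; Y3 ::= X1 R

Introduce a nonterminal for each terminal appearing in a rule of length ≥ 2: X1 → then, X2 → else.
Binarize each right-hand side of length ≥ 3 by chaining fresh nonterminals (Y1, Y2, …): affected rules were S → T X1 S T; T → X1 X1 R.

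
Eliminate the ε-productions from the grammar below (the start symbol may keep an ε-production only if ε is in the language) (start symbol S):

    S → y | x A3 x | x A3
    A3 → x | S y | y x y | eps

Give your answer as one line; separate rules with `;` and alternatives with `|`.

S → y | x A3 x | x x | x A3 | x; A3 → x | S y | y x y

Nullable nonterminals: {A3}.
ε ∉ L(G), so no ε-production is kept.
Expand every rule over subsets of its nullable positions: S → x A3 x gives x A3 x | x x. S → x A3 gives x A3 | x.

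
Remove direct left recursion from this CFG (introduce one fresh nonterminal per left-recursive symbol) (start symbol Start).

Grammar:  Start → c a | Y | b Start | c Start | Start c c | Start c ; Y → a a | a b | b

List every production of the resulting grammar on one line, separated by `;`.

Left recursion appears on Start.
For Start: α = {c c, c}, β = {c a, Y, b Start, c Start}. Rewrite as Start → β Start1 and Start1 → α Start1 | ε.

Start → c a Start1 | Y Start1 | b Start Start1 | c Start Start1; Y → a a | a b | b; Start1 → c c Start1 | c Start1 | epsilon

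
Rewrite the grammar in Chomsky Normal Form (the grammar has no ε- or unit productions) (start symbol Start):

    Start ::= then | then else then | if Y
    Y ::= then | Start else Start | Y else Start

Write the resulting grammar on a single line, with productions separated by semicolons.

Introduce a nonterminal for each terminal appearing in a rule of length ≥ 2: X1 → then, X2 → else, X3 → if.
Binarize each right-hand side of length ≥ 3 by chaining fresh nonterminals (Y1, Y2, …): affected rules were Start → X1 X2 X1; Y → Start X2 Start; Y → Y X2 Start.

Start ::= then | X1 Y1 | X3 Y; Y ::= then | Start Y2 | Y Y3; X1 ::= then; X2 ::= else; X3 ::= if; Y1 ::= X2 X1; Y2 ::= X2 Start; Y3 ::= X2 Start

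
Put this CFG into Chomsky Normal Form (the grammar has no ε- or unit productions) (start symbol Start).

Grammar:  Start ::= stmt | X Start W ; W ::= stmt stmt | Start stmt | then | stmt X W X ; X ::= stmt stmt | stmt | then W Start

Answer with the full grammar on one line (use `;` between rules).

Introduce a nonterminal for each terminal appearing in a rule of length ≥ 2: X1 → stmt, X2 → then.
Binarize each right-hand side of length ≥ 3 by chaining fresh nonterminals (Y1, Y2, …): affected rules were Start → X Start W; W → X1 X W X; X → X2 W Start.

Start ::= stmt | X Y1; W ::= X1 X1 | Start X1 | then | X1 Y2; X ::= X1 X1 | stmt | X2 Y4; X1 ::= stmt; X2 ::= then; Y1 ::= Start W; Y2 ::= X Y3; Y3 ::= W X; Y4 ::= W Start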